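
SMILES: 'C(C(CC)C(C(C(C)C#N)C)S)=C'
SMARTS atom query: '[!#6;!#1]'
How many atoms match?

Check the 13 heavy atoms by environment: 11× C → no; 1× S → match; 1× N → match.
Summing the matching environments: 1 + 1 = 2 matching atoms.

2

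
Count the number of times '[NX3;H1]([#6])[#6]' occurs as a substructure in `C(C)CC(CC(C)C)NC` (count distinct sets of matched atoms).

1

[NX3;H1]([#6])[#6] is the SMARTS for a secondary amine: a trivalent nitrogen with one H, bonded to two carbons.
Exactly one fragment in the molecule meets all constraints, giving 1 match.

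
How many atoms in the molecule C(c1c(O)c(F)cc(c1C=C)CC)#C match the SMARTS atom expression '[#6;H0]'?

The query [#6;H0] means: any carbon with no attached hydrogen.
Check the 14 heavy atoms by environment: 5× c (aromatic, H0) → match; 1× c (aromatic, H1) → no; 2× C (H2) → no; 1× C (H3) → no; 1× O (H1) → no; 1× C (H0) → match; 2× C (H1) → no; 1× F (H0) → no.
Summing the matching environments: 5 + 1 = 6 matching atoms.

6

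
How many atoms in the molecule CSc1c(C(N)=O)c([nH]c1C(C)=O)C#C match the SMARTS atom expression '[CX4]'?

The query [CX4] means: C with X4: aliphatic carbon with exactly 4 total connections (bonds + H).
Check the 15 heavy atoms by environment: 1× n (aromatic, X3) → no; 4× c (aromatic, X3) → no; 1× S (X2) → no; 2× C (X4) → match; 2× C (X3) → no; 2× O (X1) → no; 1× N (X3) → no; 2× C (X2) → no.
That gives 2 matching atoms.

2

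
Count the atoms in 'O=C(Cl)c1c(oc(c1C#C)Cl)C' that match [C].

4

The query [C] means: uppercase C matches aliphatic (non-aromatic) carbon only.
Check the 12 heavy atoms by environment: 1× o (aromatic) → no; 4× c (aromatic) → no; 2× Cl → no; 4× C → match; 1× O → no.
That gives 4 matching atoms.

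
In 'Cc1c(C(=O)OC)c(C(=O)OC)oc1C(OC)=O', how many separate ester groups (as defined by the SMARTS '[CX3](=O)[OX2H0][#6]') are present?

[CX3](=O)[OX2H0][#6] is the SMARTS for an ester: a carbonyl carbon bonded to an oxygen that is itself bonded to carbon (no H on that O).
The molecule carries 3 separate instances of a methyl-ester group (-C(=O)OCH3) meeting every constraint; each maps to a distinct set of atoms, giving 3 matches.

3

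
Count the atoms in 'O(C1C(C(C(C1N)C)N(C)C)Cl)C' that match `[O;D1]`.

Check the 13 heavy atoms by environment: 5× C (D3) → no; 1× N (D1) → no; 1× N (D3) → no; 4× C (D1) → no; 1× Cl (D1) → no; 1× O (D2) → no.
No environment satisfies the query, so 0 matching atoms.

0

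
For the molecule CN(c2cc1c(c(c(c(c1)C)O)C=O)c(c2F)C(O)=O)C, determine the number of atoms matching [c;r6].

The query [c;r6] means: aromatic carbon that belongs to a six-membered ring.
Check the 21 heavy atoms by environment: 10× c (aromatic, in 6-ring) → match; 5× C (acyclic) → no; 4× O (acyclic) → no; 1× N (acyclic) → no; 1× F (acyclic) → no.
That gives 10 matching atoms.

10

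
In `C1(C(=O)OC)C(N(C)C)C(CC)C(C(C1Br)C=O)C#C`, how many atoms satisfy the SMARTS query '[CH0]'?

The query [CH0] means: aliphatic carbon with no attached hydrogen.
Check the 20 heavy atoms by environment: 8× C (H1) → no; 1× N (H0) → no; 4× C (H3) → no; 1× Br (H0) → no; 1× C (H2) → no; 2× C (H0) → match; 3× O (H0) → no.
That gives 2 matching atoms.

2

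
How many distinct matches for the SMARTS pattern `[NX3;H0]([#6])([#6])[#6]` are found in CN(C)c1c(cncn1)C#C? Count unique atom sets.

1

[NX3;H0]([#6])([#6])[#6] is the SMARTS for a tertiary amine: a trivalent nitrogen with no H, bonded to three carbons.
Exactly one fragment in the molecule meets all constraints, giving 1 match.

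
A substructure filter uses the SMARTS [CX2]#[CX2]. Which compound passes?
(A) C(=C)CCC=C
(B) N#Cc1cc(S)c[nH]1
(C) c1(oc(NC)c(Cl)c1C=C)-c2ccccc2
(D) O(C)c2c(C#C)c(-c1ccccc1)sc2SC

D

[CX2]#[CX2] describes a carbon-carbon triple bond (an alkyne).
(A) has a vinyl group (-CH=CH2) but the C=C is a double bond; both carbons are CX3, not CX2.
(B) has a nitrile (-C#N) but the triple bond is C#N, not C#C.
(C) has a vinyl group (-CH=CH2) but the C=C is a double bond; both carbons are CX3, not CX2.
(D) contains an ethynyl group (-C#CH), which satisfies every atom and bond constraint.
So the answer is (D).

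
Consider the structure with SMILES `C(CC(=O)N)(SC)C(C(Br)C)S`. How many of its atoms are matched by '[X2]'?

2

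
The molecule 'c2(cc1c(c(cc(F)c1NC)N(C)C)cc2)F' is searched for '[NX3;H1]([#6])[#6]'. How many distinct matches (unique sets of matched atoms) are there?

1

[NX3;H1]([#6])[#6] is the SMARTS for a secondary amine: a trivalent nitrogen with one H, bonded to two carbons.
Exactly one fragment in the molecule meets all constraints, giving 1 match.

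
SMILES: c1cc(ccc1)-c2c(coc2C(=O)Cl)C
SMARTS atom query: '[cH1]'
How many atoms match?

6

The query [cH1] means: aromatic carbon bearing exactly one hydrogen.
Check the 15 heavy atoms by environment: 1× o (aromatic, H0) → no; 4× c (aromatic, H0) → no; 6× c (aromatic, H1) → match; 1× C (H0) → no; 1× O (H0) → no; 1× Cl (H0) → no; 1× C (H3) → no.
That gives 6 matching atoms.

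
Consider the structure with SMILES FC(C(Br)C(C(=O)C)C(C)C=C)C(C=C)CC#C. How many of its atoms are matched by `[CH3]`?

Check the 18 heavy atoms by environment: 3× C (H2) → no; 8× C (H1) → no; 2× C (H3) → match; 2× C (H0) → no; 1× F (H0) → no; 1× Br (H0) → no; 1× O (H0) → no.
That gives 2 matching atoms.

2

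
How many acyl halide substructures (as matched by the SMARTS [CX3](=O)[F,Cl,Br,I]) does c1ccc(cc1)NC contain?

0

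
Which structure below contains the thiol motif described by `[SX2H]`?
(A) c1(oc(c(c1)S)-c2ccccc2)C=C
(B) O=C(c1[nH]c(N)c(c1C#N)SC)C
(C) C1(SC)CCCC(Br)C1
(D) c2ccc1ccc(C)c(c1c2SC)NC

[SX2H] describes an aliphatic sulfur with two connections, one being H (a thiol).
(A) contains a thiol (-SH), which satisfies every atom and bond constraint.
(B) has a methylthio ether (-SCH3) but the sulfur has H0 (bonded to two carbons), not H1.
(C) has a methylthio ether (-SCH3) but the sulfur has H0 (bonded to two carbons), not H1.
(D) has a methylthio ether (-SCH3) but the sulfur has H0 (bonded to two carbons), not H1.
So the answer is (A).

A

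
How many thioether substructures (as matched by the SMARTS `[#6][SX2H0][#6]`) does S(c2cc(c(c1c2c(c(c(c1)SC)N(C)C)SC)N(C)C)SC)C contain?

4

[#6][SX2H0][#6] is the SMARTS for a thioether: an aliphatic sulfur bridging two carbons with no H on the sulfur.
The molecule carries 4 separate instances of a methylthio ether (-SCH3) meeting every constraint; each maps to a distinct set of atoms, giving 4 matches.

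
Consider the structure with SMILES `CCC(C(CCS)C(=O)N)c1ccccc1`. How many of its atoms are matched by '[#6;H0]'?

The query [#6;H0] means: any carbon with no attached hydrogen.
Check the 16 heavy atoms by environment: 3× C (H2) → no; 2× C (H1) → no; 1× S (H1) → no; 1× C (H0) → match; 1× O (H0) → no; 1× N (H2) → no; 1× C (H3) → no; 1× c (aromatic, H0) → match; 5× c (aromatic, H1) → no.
Summing the matching environments: 1 + 1 = 2 matching atoms.

2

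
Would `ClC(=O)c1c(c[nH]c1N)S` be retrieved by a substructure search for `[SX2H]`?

Yes

The pattern [SX2H] describes an aliphatic sulfur with two connections, one being H — a thiol.
The molecule carries a thiol (-SH), whose atoms satisfy every constraint of the query, so the pattern matches.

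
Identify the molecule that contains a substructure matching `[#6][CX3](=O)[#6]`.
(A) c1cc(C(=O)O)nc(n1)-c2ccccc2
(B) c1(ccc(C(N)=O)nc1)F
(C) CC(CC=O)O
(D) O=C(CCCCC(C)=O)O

D

[#6][CX3](=O)[#6] describes a carbonyl carbon (no H) flanked by two carbons (a ketone).
(A) has a carboxylic acid group (-C(=O)OH) but one neighbour of the carbonyl carbon is O, not C.
(B) has a primary amide (-C(=O)NH2) but one neighbour of the carbonyl carbon is N, not C.
(C) has an aldehyde (-CHO) but the carbonyl carbon has H1, so it is not flanked by two carbons.
(D) contains an acetyl/ketone group (-C(=O)CH3), which satisfies every atom and bond constraint.
So the answer is (D).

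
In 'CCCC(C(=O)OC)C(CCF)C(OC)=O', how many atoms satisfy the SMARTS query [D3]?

The query [D3] means: atom with exactly three heavy-atom neighbours.
Check the 16 heavy atoms by environment: 4× C (D2) → no; 4× C (D3) → match; 2× O (D1) → no; 2× O (D2) → no; 3× C (D1) → no; 1× F (D1) → no.
That gives 4 matching atoms.

4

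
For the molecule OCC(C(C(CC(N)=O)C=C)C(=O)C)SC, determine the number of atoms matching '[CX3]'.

The query [CX3] means: C with X3: aliphatic carbon with exactly 3 total connections.
Check the 16 heavy atoms by environment: 7× C (X4) → no; 4× C (X3) → match; 1× O (X2) → no; 2× O (X1) → no; 1× S (X2) → no; 1× N (X3) → no.
That gives 4 matching atoms.

4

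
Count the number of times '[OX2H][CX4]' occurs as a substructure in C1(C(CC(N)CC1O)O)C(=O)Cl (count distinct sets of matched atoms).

2

[OX2H][CX4] is the SMARTS for an aliphatic alcohol: a hydroxyl oxygen bound to an sp3 (X4) carbon.
The molecule carries 2 separate instances of a hydroxyl group (-OH) meeting every constraint; each maps to a distinct set of atoms, giving 2 matches.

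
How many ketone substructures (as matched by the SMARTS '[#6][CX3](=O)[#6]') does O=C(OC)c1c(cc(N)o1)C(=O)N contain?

0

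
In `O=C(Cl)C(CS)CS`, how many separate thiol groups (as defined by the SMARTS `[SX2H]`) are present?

[SX2H] is the SMARTS for a thiol: an aliphatic sulfur with two connections, one being H.
The molecule carries 2 separate instances of a thiol (-SH) meeting every constraint; each maps to a distinct set of atoms, giving 2 matches.

2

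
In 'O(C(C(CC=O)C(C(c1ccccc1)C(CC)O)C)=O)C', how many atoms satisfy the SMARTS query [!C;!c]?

The query [!C;!c] means: neither aliphatic nor aromatic carbon — same as [!#6].
Check the 21 heavy atoms by environment: 11× C → no; 4× O → match; 6× c (aromatic) → no.
That gives 4 matching atoms.

4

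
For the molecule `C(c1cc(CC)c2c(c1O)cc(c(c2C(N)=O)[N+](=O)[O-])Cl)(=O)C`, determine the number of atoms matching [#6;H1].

2

The query [#6;H1] means: any carbon bearing exactly one hydrogen.
Check the 23 heavy atoms by environment: 8× c (aromatic, H0) → no; 2× c (aromatic, H1) → match; 1× N (charge +1, H0) → no; 1× O (charge -1, H0) → no; 3× O (H0) → no; 2× C (H0) → no; 1× N (H2) → no; 1× Cl (H0) → no; 2× C (H3) → no; 1× C (H2) → no; 1× O (H1) → no.
That gives 2 matching atoms.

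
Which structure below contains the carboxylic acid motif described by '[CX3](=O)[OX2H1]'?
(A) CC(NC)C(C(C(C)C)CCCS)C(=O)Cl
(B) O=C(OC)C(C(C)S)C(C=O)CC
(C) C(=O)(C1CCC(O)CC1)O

[CX3](=O)[OX2H1] describes an sp2 carbon double-bonded to O and single-bonded to an -OH oxygen (a carboxylic acid).
(A) has an acyl chloride (-C(=O)Cl) but the carbonyl is bonded to Cl, not to an -OH oxygen.
(B) has a methyl-ester group (-C(=O)OCH3) but the singly-bonded O has no H (OX2H0, not OX2H1).
(C) contains a carboxylic acid group (-C(=O)OH), which satisfies every atom and bond constraint.
So the answer is (C).

C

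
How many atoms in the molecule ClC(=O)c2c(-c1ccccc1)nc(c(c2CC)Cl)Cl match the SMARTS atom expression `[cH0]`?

6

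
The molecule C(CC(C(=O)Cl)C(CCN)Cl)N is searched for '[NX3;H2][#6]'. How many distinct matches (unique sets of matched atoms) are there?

2

[NX3;H2][#6] is the SMARTS for a primary amine: a trivalent nitrogen with two H attached to carbon.
The molecule carries 2 separate instances of a primary amino group (-NH2) meeting every constraint; each maps to a distinct set of atoms, giving 2 matches.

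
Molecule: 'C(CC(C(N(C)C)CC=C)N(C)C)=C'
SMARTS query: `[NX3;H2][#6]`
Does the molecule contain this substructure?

No

The pattern [NX3;H2][#6] describes a trivalent nitrogen with two H attached to carbon — a primary amine.
The closest candidate here is a dimethylamino group (-N(CH3)2), but the nitrogen has H0, not H2. No other fragment satisfies the full query, so there is no match.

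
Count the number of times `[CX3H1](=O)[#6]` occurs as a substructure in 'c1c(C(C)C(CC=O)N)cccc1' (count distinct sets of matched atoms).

1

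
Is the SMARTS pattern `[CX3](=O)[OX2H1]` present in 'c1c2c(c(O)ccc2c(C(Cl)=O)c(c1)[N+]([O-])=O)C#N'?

No

The pattern [CX3](=O)[OX2H1] describes an sp2 carbon double-bonded to O and single-bonded to an -OH oxygen — a carboxylic acid.
The closest candidate here is an acyl chloride (-C(=O)Cl), but the carbonyl is bonded to Cl, not to an -OH oxygen. No other fragment satisfies the full query, so there is no match.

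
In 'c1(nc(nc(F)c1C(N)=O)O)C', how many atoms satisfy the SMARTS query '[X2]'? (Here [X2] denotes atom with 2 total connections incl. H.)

3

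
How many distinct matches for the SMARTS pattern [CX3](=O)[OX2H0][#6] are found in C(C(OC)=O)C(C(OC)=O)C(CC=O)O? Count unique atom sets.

2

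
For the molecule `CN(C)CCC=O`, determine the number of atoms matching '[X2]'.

The query [X2] means: any atom with exactly two total connections (bonds + H).
Check the 7 heavy atoms by environment: 4× C (X4) → no; 1× N (X3) → no; 1× C (X3) → no; 1× O (X1) → no.
No environment satisfies the query, so 0 matching atoms.

0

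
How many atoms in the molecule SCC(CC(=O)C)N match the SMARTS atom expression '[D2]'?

2

The query [D2] means: atom with exactly two heavy-atom neighbours.
Check the 8 heavy atoms by environment: 2× C (D2) → match; 2× C (D3) → no; 1× S (D1) → no; 1× N (D1) → no; 1× O (D1) → no; 1× C (D1) → no.
That gives 2 matching atoms.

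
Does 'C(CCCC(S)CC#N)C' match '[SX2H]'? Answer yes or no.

Yes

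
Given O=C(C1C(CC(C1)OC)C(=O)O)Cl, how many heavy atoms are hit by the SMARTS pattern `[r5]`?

5

Check the 13 heavy atoms by environment: 5× C (in 5-ring) → match; 3× C (acyclic) → no; 4× O (acyclic) → no; 1× Cl (acyclic) → no.
That gives 5 matching atoms.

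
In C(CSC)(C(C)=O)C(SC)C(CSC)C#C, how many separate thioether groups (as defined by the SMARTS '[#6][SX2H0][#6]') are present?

3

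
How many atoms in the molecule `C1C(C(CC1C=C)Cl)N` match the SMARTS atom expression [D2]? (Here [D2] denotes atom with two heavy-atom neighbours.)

The query [D2] means: atom with exactly two heavy-atom neighbours.
Check the 9 heavy atoms by environment: 3× C (D3) → no; 3× C (D2) → match; 1× N (D1) → no; 1× Cl (D1) → no; 1× C (D1) → no.
That gives 3 matching atoms.

3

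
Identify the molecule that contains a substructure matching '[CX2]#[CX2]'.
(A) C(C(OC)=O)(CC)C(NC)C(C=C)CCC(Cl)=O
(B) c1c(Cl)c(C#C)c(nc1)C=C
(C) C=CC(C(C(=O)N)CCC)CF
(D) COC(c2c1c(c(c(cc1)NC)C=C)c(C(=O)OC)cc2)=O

B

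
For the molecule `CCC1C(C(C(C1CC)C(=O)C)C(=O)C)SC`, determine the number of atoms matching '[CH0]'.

2

Check the 17 heavy atoms by environment: 5× C (H1) → no; 2× C (H2) → no; 5× C (H3) → no; 2× C (H0) → match; 2× O (H0) → no; 1× S (H0) → no.
That gives 2 matching atoms.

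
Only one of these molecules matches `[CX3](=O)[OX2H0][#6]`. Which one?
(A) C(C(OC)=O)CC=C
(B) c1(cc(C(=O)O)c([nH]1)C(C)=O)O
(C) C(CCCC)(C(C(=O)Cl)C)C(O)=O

A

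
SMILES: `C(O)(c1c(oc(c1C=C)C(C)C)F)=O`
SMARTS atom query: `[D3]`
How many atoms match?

6

The query [D3] means: atom with exactly three heavy-atom neighbours.
Check the 14 heavy atoms by environment: 1× o (aromatic, D2) → no; 4× c (aromatic, D3) → match; 2× C (D3) → match; 3× C (D1) → no; 1× C (D2) → no; 1× F (D1) → no; 2× O (D1) → no.
Summing the matching environments: 4 + 2 = 6 matching atoms.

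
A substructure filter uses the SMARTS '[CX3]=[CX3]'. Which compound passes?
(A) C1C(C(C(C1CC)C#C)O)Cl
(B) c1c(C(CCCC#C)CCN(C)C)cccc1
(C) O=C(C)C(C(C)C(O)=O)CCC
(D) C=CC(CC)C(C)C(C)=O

D

[CX3]=[CX3] describes a non-aromatic C=C double bond between two sp2 carbons (an alkene).
(A) has an ethyl group (-CH2CH3) but its C-C bond is a single bond between CX4 carbons, not CX3=CX3.
(B) has an ethynyl group (-C#CH) but the C-C bond is a triple bond, not a double bond.
(C) has an ethyl group (-CH2CH3) but its C-C bond is a single bond between CX4 carbons, not CX3=CX3.
(D) contains a vinyl group (-CH=CH2), which satisfies every atom and bond constraint.
So the answer is (D).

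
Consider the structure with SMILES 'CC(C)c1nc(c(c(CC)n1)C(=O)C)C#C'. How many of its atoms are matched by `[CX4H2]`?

The query [CX4H2] means: sp3 carbon (X4) with exactly two hydrogens.
Check the 16 heavy atoms by environment: 2× n (aromatic, H0, X2) → no; 4× c (aromatic, H0, X3) → no; 1× C (H1, X4) → no; 4× C (H3, X4) → no; 1× C (H2, X4) → match; 1× C (H0, X2) → no; 1× C (H1, X2) → no; 1× C (H0, X3) → no; 1× O (H0, X1) → no.
That gives 1 matching atom.

1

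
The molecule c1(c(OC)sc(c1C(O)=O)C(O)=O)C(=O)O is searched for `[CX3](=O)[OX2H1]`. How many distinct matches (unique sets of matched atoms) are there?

3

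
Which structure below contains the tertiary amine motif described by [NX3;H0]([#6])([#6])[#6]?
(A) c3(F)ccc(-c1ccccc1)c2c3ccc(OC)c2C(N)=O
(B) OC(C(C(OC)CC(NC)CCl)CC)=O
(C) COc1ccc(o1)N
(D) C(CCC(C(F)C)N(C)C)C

[NX3;H0]([#6])([#6])[#6] describes a trivalent nitrogen with no H, bonded to three carbons (a tertiary amine).
(A) has a primary amide (-C(=O)NH2) but the amide nitrogen has H2 and only one carbon neighbour.
(B) has an N-methylamino group (-NHCH3) but the nitrogen still has one H (H1), not H0.
(C) has a primary amino group (-NH2) but the nitrogen has H2, not H0 with three carbons.
(D) contains a dimethylamino group (-N(CH3)2), which satisfies every atom and bond constraint.
So the answer is (D).

D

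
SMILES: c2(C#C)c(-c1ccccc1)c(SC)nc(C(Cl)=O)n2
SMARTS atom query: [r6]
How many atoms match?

The query [r6] means: r6 matches atoms in a six-membered ring.
Check the 19 heavy atoms by environment: 2× n (aromatic, in 6-ring) → match; 10× c (aromatic, in 6-ring) → match; 4× C (acyclic) → no; 1× O (acyclic) → no; 1× Cl (acyclic) → no; 1× S (acyclic) → no.
Summing the matching environments: 2 + 10 = 12 matching atoms.

12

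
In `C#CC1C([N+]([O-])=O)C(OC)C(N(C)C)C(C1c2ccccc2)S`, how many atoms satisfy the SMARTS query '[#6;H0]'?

The query [#6;H0] means: any carbon with no attached hydrogen.
Check the 23 heavy atoms by environment: 7× C (H1) → no; 2× O (H0) → no; 3× C (H3) → no; 1× c (aromatic, H0) → match; 5× c (aromatic, H1) → no; 1× C (H0) → match; 1× N (charge +1, H0) → no; 1× O (charge -1, H0) → no; 1× N (H0) → no; 1× S (H1) → no.
Summing the matching environments: 1 + 1 = 2 matching atoms.

2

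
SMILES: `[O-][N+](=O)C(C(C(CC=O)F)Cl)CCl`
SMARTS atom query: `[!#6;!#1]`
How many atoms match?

7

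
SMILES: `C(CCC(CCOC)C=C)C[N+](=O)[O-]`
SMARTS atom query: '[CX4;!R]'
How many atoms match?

8

The query [CX4;!R] means: aliphatic carbon with four total connections, not in a ring.
Check the 14 heavy atoms by environment: 8× C (X4, acyclic) → match; 2× C (X3, acyclic) → no; 1× N (charge +1, X3, acyclic) → no; 1× O (charge -1, X1, acyclic) → no; 1× O (X1, acyclic) → no; 1× O (X2, acyclic) → no.
That gives 8 matching atoms.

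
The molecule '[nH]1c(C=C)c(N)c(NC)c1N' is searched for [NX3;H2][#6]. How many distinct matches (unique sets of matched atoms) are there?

[NX3;H2][#6] is the SMARTS for a primary amine: a trivalent nitrogen with two H attached to carbon.
The molecule carries 2 separate instances of a primary amino group (-NH2) meeting every constraint; each maps to a distinct set of atoms, giving 2 matches.

2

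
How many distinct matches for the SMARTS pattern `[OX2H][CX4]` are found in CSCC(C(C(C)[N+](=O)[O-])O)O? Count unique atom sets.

2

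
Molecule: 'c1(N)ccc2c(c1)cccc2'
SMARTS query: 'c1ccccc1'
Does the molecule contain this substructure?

Yes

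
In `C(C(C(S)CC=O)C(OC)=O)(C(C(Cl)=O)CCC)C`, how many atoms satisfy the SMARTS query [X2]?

2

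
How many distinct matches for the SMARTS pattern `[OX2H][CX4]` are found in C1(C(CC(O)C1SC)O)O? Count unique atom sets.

[OX2H][CX4] is the SMARTS for an aliphatic alcohol: a hydroxyl oxygen bound to an sp3 (X4) carbon.
The molecule carries 3 separate instances of a hydroxyl group (-OH) meeting every constraint; each maps to a distinct set of atoms, giving 3 matches.

3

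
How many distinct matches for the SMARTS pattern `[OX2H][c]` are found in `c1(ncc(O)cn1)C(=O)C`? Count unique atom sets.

1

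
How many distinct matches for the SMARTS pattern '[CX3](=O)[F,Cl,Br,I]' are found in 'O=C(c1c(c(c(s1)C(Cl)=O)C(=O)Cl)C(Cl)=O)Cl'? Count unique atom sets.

4

[CX3](=O)[F,Cl,Br,I] is the SMARTS for an acyl halide: a carbonyl carbon bonded to a halogen.
The molecule carries 4 separate instances of an acyl chloride (-C(=O)Cl) meeting every constraint; each maps to a distinct set of atoms, giving 4 matches.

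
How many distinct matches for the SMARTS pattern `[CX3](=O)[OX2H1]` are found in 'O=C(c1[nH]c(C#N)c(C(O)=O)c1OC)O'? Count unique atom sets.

2

[CX3](=O)[OX2H1] is the SMARTS for a carboxylic acid: an sp2 carbon double-bonded to O and single-bonded to an -OH oxygen.
The molecule carries 2 separate instances of a carboxylic acid group (-C(=O)OH) meeting every constraint; each maps to a distinct set of atoms, giving 2 matches.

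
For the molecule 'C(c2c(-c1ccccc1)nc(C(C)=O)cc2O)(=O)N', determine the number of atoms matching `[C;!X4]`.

2

The query [C;!X4] means: aliphatic carbon that does not have four total connections.
Check the 19 heavy atoms by environment: 1× n (aromatic, X2) → no; 11× c (aromatic, X3) → no; 1× O (X2) → no; 2× C (X3) → match; 2× O (X1) → no; 1× C (X4) → no; 1× N (X3) → no.
That gives 2 matching atoms.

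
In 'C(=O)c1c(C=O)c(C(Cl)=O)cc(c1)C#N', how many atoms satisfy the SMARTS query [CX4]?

Check the 15 heavy atoms by environment: 6× c (aromatic, X3) → no; 3× C (X3) → no; 3× O (X1) → no; 1× Cl (X1) → no; 1× C (X2) → no; 1× N (X1) → no.
No environment satisfies the query, so 0 matching atoms.

0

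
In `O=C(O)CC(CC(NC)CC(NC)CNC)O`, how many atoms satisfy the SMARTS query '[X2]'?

2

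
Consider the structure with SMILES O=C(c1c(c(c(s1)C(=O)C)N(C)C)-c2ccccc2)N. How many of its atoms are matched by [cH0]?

Check the 20 heavy atoms by environment: 1× s (aromatic, H0) → no; 5× c (aromatic, H0) → match; 2× C (H0) → no; 2× O (H0) → no; 3× C (H3) → no; 1× N (H0) → no; 5× c (aromatic, H1) → no; 1× N (H2) → no.
That gives 5 matching atoms.

5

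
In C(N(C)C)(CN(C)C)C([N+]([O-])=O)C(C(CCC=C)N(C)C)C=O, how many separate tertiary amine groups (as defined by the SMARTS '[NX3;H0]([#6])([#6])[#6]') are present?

[NX3;H0]([#6])([#6])[#6] is the SMARTS for a tertiary amine: a trivalent nitrogen with no H, bonded to three carbons.
The molecule carries 3 separate instances of a dimethylamino group (-N(CH3)2) meeting every constraint; each maps to a distinct set of atoms, giving 3 matches.

3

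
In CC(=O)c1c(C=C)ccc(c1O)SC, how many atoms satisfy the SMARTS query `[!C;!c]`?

The query [!C;!c] means: neither aliphatic nor aromatic carbon — same as [!#6].
Check the 14 heavy atoms by environment: 6× c (aromatic) → no; 2× O → match; 5× C → no; 1× S → match.
Summing the matching environments: 2 + 1 = 3 matching atoms.

3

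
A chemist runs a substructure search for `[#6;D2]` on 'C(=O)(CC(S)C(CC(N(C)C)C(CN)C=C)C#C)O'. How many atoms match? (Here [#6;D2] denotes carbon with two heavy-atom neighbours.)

5

The query [#6;D2] means: any carbon bonded to exactly two heavy atoms.
Check the 19 heavy atoms by environment: 5× C (D2) → match; 5× C (D3) → no; 4× C (D1) → no; 2× O (D1) → no; 1× N (D1) → no; 1× N (D3) → no; 1× S (D1) → no.
That gives 5 matching atoms.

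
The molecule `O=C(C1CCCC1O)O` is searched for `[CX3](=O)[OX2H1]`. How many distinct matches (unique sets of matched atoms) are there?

1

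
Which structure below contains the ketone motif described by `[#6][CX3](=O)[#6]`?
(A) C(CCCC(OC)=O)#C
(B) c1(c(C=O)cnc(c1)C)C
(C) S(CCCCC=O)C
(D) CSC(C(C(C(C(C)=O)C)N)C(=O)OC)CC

[#6][CX3](=O)[#6] describes a carbonyl carbon (no H) flanked by two carbons (a ketone).
(A) has a methyl-ester group (-C(=O)OCH3) but one neighbour of the carbonyl carbon is O, not C.
(B) has an aldehyde (-CHO) but the carbonyl carbon has H1, so it is not flanked by two carbons.
(C) has an aldehyde (-CHO) but the carbonyl carbon has H1, so it is not flanked by two carbons.
(D) contains an acetyl/ketone group (-C(=O)CH3), which satisfies every atom and bond constraint.
So the answer is (D).

D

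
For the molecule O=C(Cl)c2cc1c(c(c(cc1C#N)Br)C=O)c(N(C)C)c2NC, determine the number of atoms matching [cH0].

8

The query [cH0] means: aromatic carbon with no attached hydrogen (substituted or ring-fusion).
Check the 23 heavy atoms by environment: 8× c (aromatic, H0) → match; 2× c (aromatic, H1) → no; 1× Br (H0) → no; 2× N (H0) → no; 3× C (H3) → no; 2× C (H0) → no; 2× O (H0) → no; 1× Cl (H0) → no; 1× C (H1) → no; 1× N (H1) → no.
That gives 8 matching atoms.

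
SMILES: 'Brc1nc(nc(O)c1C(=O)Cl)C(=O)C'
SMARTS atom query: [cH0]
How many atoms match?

4

The query [cH0] means: aromatic carbon with no attached hydrogen (substituted or ring-fusion).
Check the 14 heavy atoms by environment: 2× n (aromatic, H0) → no; 4× c (aromatic, H0) → match; 1× O (H1) → no; 2× C (H0) → no; 2× O (H0) → no; 1× C (H3) → no; 1× Cl (H0) → no; 1× Br (H0) → no.
That gives 4 matching atoms.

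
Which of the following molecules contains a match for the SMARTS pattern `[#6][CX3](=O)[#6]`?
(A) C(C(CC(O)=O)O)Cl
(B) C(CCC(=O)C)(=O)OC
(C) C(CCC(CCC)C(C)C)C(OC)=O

B

[#6][CX3](=O)[#6] describes a carbonyl carbon (no H) flanked by two carbons (a ketone).
(A) has a carboxylic acid group (-C(=O)OH) but one neighbour of the carbonyl carbon is O, not C.
(B) contains an acetyl/ketone group (-C(=O)CH3), which satisfies every atom and bond constraint.
(C) has a methyl-ester group (-C(=O)OCH3) but one neighbour of the carbonyl carbon is O, not C.
So the answer is (B).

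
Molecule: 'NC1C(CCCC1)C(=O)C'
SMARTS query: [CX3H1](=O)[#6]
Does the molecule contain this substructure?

The pattern [CX3H1](=O)[#6] describes an sp2 carbon with one H, double-bonded to O and single-bonded to carbon — an aldehyde.
The closest candidate here is an acetyl/ketone group (-C(=O)CH3), but the carbonyl carbon has H0 (two carbon neighbours), not H1. No other fragment satisfies the full query, so there is no match.

No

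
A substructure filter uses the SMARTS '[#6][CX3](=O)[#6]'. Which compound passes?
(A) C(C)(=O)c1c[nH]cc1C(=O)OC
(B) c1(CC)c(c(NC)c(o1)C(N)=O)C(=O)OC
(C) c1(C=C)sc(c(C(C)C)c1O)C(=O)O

A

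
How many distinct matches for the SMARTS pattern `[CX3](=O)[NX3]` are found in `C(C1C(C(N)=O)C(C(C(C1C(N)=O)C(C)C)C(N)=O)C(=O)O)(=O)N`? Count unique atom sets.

[CX3](=O)[NX3] is the SMARTS for an amide: a carbonyl carbon bonded to a trivalent nitrogen.
The molecule carries 4 separate instances of a primary amide (-C(=O)NH2) meeting every constraint; each maps to a distinct set of atoms, giving 4 matches.

4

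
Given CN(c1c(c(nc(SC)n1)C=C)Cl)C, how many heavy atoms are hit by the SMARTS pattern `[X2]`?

3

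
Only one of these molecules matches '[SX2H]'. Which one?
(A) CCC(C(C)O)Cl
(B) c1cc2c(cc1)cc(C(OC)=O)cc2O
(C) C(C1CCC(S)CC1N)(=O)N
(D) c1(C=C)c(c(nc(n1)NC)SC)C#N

[SX2H] describes an aliphatic sulfur with two connections, one being H (a thiol).
(A) has a hydroxyl group (-OH) but it is an -OH, not an -SH.
(B) has a hydroxyl group (-OH) but it is an -OH, not an -SH.
(C) contains a thiol (-SH), which satisfies every atom and bond constraint.
(D) has a methylthio ether (-SCH3) but the sulfur has H0 (bonded to two carbons), not H1.
So the answer is (C).

C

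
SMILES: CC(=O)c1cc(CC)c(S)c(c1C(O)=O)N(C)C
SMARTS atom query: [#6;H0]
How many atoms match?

7

The query [#6;H0] means: any carbon with no attached hydrogen.
Check the 18 heavy atoms by environment: 1× c (aromatic, H1) → no; 5× c (aromatic, H0) → match; 1× N (H0) → no; 4× C (H3) → no; 1× C (H2) → no; 2× C (H0) → match; 2× O (H0) → no; 1× O (H1) → no; 1× S (H1) → no.
Summing the matching environments: 5 + 2 = 7 matching atoms.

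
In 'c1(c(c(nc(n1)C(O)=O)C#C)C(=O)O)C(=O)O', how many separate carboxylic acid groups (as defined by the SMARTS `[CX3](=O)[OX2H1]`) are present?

3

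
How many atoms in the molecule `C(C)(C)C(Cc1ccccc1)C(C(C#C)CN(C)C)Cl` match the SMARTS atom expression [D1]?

6

Check the 20 heavy atoms by environment: 3× C (D2) → no; 4× C (D3) → no; 5× C (D1) → match; 1× Cl (D1) → match; 1× N (D3) → no; 1× c (aromatic, D3) → no; 5× c (aromatic, D2) → no.
Summing the matching environments: 5 + 1 = 6 matching atoms.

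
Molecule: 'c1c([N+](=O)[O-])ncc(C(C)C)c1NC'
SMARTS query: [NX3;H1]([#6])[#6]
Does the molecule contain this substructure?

Yes

The pattern [NX3;H1]([#6])[#6] describes a trivalent nitrogen with one H, bonded to two carbons — a secondary amine.
The molecule carries an N-methylamino group (-NHCH3), whose atoms satisfy every constraint of the query, so the pattern matches.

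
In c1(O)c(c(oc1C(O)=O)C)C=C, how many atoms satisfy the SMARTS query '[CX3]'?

3

The query [CX3] means: C with X3: aliphatic carbon with exactly 3 total connections.
Check the 12 heavy atoms by environment: 1× o (aromatic, X2) → no; 4× c (aromatic, X3) → no; 3× C (X3) → match; 1× O (X1) → no; 2× O (X2) → no; 1× C (X4) → no.
That gives 3 matching atoms.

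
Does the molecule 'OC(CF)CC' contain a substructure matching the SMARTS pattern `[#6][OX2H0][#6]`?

No

The pattern [#6][OX2H0][#6] describes an aliphatic oxygen bridging two carbons with no H on the oxygen — an ether.
The closest candidate here is a hydroxyl group (-OH), but the oxygen has H1, not H0 bridging two carbons. No other fragment satisfies the full query, so there is no match.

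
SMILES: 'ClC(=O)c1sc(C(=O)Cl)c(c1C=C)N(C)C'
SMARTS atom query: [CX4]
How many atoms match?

2

The query [CX4] means: C with X4: aliphatic carbon with exactly 4 total connections (bonds + H).
Check the 16 heavy atoms by environment: 1× s (aromatic, X2) → no; 4× c (aromatic, X3) → no; 4× C (X3) → no; 2× O (X1) → no; 2× Cl (X1) → no; 1× N (X3) → no; 2× C (X4) → match.
That gives 2 matching atoms.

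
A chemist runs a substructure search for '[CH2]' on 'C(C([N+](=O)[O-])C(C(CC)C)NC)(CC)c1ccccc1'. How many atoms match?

2

The query [CH2] means: aliphatic carbon with exactly two hydrogens.
Check the 20 heavy atoms by environment: 4× C (H3) → no; 2× C (H2) → match; 4× C (H1) → no; 1× N (H1) → no; 1× c (aromatic, H0) → no; 5× c (aromatic, H1) → no; 1× N (charge +1, H0) → no; 1× O (charge -1, H0) → no; 1× O (H0) → no.
That gives 2 matching atoms.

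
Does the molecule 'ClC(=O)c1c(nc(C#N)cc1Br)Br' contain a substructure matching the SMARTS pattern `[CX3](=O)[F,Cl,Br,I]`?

The pattern [CX3](=O)[F,Cl,Br,I] describes a carbonyl carbon bonded to a halogen — an acyl halide.
The molecule carries an acyl chloride (-C(=O)Cl), whose atoms satisfy every constraint of the query, so the pattern matches.

Yes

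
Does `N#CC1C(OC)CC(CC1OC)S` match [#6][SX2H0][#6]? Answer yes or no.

The pattern [#6][SX2H0][#6] describes an aliphatic sulfur bridging two carbons with no H on the sulfur — a thioether.
The closest candidate here is a thiol (-SH), but the sulfur has H1, not H0 bridging two carbons. No other fragment satisfies the full query, so there is no match.

No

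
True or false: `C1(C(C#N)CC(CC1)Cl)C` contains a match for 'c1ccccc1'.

False

The pattern c1ccccc1 describes six aromatic carbons in a ring — a benzene ring.
The closest candidate here is a methyl group (-CH3), but no six-membered all-carbon aromatic ring is present. No other fragment satisfies the full query, so there is no match.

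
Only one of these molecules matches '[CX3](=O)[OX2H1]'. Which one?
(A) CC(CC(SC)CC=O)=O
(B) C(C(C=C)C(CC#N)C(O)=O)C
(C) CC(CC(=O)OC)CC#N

B

[CX3](=O)[OX2H1] describes an sp2 carbon double-bonded to O and single-bonded to an -OH oxygen (a carboxylic acid).
(A) has an aldehyde (-CHO) but there is no singly-bonded oxygen on the carbonyl carbon.
(B) contains a carboxylic acid group (-C(=O)OH), which satisfies every atom and bond constraint.
(C) has a methyl-ester group (-C(=O)OCH3) but the singly-bonded O has no H (OX2H0, not OX2H1).
So the answer is (B).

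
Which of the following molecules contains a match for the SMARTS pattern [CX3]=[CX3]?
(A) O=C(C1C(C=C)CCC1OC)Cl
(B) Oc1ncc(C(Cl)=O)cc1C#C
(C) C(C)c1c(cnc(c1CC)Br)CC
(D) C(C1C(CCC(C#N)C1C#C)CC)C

A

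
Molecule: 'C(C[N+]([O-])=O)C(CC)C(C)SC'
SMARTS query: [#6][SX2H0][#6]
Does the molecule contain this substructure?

The pattern [#6][SX2H0][#6] describes an aliphatic sulfur bridging two carbons with no H on the sulfur — a thioether.
The molecule carries a methylthio ether (-SCH3), whose atoms satisfy every constraint of the query, so the pattern matches.

Yes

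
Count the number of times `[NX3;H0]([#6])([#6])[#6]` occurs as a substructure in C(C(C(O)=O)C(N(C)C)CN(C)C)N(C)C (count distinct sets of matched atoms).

3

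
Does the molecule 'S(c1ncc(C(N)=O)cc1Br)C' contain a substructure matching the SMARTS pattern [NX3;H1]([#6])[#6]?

No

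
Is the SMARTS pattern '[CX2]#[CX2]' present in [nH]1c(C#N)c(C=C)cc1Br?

The pattern [CX2]#[CX2] describes a carbon-carbon triple bond — an alkyne.
The closest candidate here is a vinyl group (-CH=CH2), but the C=C is a double bond; both carbons are CX3, not CX2. No other fragment satisfies the full query, so there is no match.

No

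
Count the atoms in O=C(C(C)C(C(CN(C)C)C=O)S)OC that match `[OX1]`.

The query [OX1] means: aliphatic oxygen with one total connection — typically a carbonyl =O or an oxide.
Check the 15 heavy atoms by environment: 8× C (X4) → no; 1× S (X2) → no; 2× C (X3) → no; 2× O (X1) → match; 1× O (X2) → no; 1× N (X3) → no.
That gives 2 matching atoms.

2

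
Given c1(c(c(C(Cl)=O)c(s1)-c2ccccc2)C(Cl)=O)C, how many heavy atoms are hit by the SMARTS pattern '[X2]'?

1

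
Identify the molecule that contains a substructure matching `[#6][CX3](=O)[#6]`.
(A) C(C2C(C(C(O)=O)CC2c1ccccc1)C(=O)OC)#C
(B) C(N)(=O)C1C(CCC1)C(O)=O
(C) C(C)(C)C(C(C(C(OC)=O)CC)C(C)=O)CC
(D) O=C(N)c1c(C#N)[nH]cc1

C

[#6][CX3](=O)[#6] describes a carbonyl carbon (no H) flanked by two carbons (a ketone).
(A) has a methyl-ester group (-C(=O)OCH3) but one neighbour of the carbonyl carbon is O, not C.
(B) has a primary amide (-C(=O)NH2) but one neighbour of the carbonyl carbon is N, not C.
(C) contains an acetyl/ketone group (-C(=O)CH3), which satisfies every atom and bond constraint.
(D) has a primary amide (-C(=O)NH2) but one neighbour of the carbonyl carbon is N, not C.
So the answer is (C).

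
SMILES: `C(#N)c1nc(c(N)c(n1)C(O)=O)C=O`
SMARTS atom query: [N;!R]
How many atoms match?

2

The query [N;!R] means: aliphatic nitrogen not in a ring.
Check the 14 heavy atoms by environment: 2× n (aromatic, in 6-ring) → no; 4× c (aromatic, in 6-ring) → no; 2× N (acyclic) → match; 3× C (acyclic) → no; 3× O (acyclic) → no.
That gives 2 matching atoms.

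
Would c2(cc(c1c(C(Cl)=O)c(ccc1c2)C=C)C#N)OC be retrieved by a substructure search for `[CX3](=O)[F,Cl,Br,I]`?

Yes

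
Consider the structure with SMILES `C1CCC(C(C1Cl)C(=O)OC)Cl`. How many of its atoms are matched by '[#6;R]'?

6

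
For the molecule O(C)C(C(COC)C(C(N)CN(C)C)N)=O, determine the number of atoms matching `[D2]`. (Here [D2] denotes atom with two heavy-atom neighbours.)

4

The query [D2] means: atom with exactly two heavy-atom neighbours.
Check the 16 heavy atoms by environment: 2× C (D2) → match; 4× C (D3) → no; 2× N (D1) → no; 1× O (D1) → no; 2× O (D2) → match; 4× C (D1) → no; 1× N (D3) → no.
Summing the matching environments: 2 + 2 = 4 matching atoms.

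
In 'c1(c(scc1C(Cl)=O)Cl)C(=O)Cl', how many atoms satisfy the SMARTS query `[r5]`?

5

The query [r5] means: r5 matches atoms in a five-membered ring.
Check the 12 heavy atoms by environment: 1× s (aromatic, in 5-ring) → match; 4× c (aromatic, in 5-ring) → match; 3× Cl (acyclic) → no; 2× C (acyclic) → no; 2× O (acyclic) → no.
Summing the matching environments: 1 + 4 = 5 matching atoms.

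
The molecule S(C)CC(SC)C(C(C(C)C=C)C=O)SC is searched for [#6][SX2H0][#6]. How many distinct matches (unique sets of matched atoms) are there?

[#6][SX2H0][#6] is the SMARTS for a thioether: an aliphatic sulfur bridging two carbons with no H on the sulfur.
The molecule carries 3 separate instances of a methylthio ether (-SCH3) meeting every constraint; each maps to a distinct set of atoms, giving 3 matches.

3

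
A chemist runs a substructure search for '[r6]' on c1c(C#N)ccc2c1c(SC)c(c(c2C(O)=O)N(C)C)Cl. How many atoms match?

10

The query [r6] means: r6 matches atoms in a six-membered ring.
Check the 21 heavy atoms by environment: 10× c (aromatic, in 6-ring) → match; 2× N (acyclic) → no; 5× C (acyclic) → no; 2× O (acyclic) → no; 1× Cl (acyclic) → no; 1× S (acyclic) → no.
That gives 10 matching atoms.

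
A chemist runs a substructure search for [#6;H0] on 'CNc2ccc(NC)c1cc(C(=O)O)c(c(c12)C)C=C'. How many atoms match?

Check the 20 heavy atoms by environment: 7× c (aromatic, H0) → match; 3× c (aromatic, H1) → no; 3× C (H3) → no; 1× C (H1) → no; 1× C (H2) → no; 1× C (H0) → match; 1× O (H0) → no; 1× O (H1) → no; 2× N (H1) → no.
Summing the matching environments: 7 + 1 = 8 matching atoms.

8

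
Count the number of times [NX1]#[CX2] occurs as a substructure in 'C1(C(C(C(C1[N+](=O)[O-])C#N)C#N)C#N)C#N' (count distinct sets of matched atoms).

4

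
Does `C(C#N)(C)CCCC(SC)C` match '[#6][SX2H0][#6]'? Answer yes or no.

Yes

The pattern [#6][SX2H0][#6] describes an aliphatic sulfur bridging two carbons with no H on the sulfur — a thioether.
The molecule carries a methylthio ether (-SCH3), whose atoms satisfy every constraint of the query, so the pattern matches.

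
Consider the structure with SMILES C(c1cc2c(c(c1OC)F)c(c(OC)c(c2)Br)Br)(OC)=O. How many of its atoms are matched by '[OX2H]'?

0

The query [OX2H] means: aliphatic oxygen with two connections, one of which is H — an -OH oxygen.
Check the 21 heavy atoms by environment: 8× c (aromatic, H0, X3) → no; 2× c (aromatic, H1, X3) → no; 1× F (H0, X1) → no; 2× Br (H0, X1) → no; 1× C (H0, X3) → no; 1× O (H0, X1) → no; 3× O (H0, X2) → no; 3× C (H3, X4) → no.
No environment satisfies the query, so 0 matching atoms.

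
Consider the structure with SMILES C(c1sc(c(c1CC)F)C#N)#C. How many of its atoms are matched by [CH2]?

1

The query [CH2] means: aliphatic carbon with exactly two hydrogens.
Check the 12 heavy atoms by environment: 1× s (aromatic, H0) → no; 4× c (aromatic, H0) → no; 1× F (H0) → no; 2× C (H0) → no; 1× N (H0) → no; 1× C (H1) → no; 1× C (H2) → match; 1× C (H3) → no.
That gives 1 matching atom.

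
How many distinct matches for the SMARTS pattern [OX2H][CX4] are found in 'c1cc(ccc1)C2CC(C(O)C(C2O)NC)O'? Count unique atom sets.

3

[OX2H][CX4] is the SMARTS for an aliphatic alcohol: a hydroxyl oxygen bound to an sp3 (X4) carbon.
The molecule carries 3 separate instances of a hydroxyl group (-OH) meeting every constraint; each maps to a distinct set of atoms, giving 3 matches.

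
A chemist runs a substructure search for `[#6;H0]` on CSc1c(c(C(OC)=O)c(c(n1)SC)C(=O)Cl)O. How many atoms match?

7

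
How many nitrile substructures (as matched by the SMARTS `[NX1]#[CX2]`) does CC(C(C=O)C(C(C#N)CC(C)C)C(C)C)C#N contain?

[NX1]#[CX2] is the SMARTS for a nitrile: a nitrogen triple-bonded to a two-connected carbon.
The molecule carries 2 separate instances of a nitrile (-C#N) meeting every constraint; each maps to a distinct set of atoms, giving 2 matches.

2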